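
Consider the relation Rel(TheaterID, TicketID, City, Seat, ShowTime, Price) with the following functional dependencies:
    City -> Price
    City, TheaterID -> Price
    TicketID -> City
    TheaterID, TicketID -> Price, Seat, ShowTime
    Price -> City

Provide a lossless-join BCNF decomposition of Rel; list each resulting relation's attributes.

{City, Price}; {City, TicketID}; {Seat, ShowTime, TheaterID, TicketID}

Candidate key of the original relation: {TheaterID, TicketID}.
In {City, Price, Seat, ShowTime, TheaterID, TicketID}, {City} is not a superkey ({City}⁺ restricted to this set is {City, Price}), so split on City -> Price into {City, Price} and {City, Seat, ShowTime, TheaterID, TicketID}.
{City, Price} is in BCNF.
In {City, Seat, ShowTime, TheaterID, TicketID}, {TicketID} is not a superkey ({TicketID}⁺ restricted to this set is {City, TicketID}), so split on TicketID -> City into {City, TicketID} and {Seat, ShowTime, TheaterID, TicketID}.
{City, TicketID} is in BCNF.
{Seat, ShowTime, TheaterID, TicketID} is in BCNF.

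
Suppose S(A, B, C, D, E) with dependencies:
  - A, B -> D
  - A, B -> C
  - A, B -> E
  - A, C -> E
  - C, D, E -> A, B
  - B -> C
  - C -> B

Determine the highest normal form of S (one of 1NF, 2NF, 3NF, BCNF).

Candidate keys: {A, B}, {A, C}, {B, D, E}, {C, D, E}. Prime attributes: {A, B, C, D, E}.
B -> C: {B}⁺ = {B, C}, which is not all of the attributes, so the left side is not a superkey — BCNF is violated.
Its right-hand attributes {C} are all prime, as are those of every other non-superkey FD — the relation is in 3NF.

3NF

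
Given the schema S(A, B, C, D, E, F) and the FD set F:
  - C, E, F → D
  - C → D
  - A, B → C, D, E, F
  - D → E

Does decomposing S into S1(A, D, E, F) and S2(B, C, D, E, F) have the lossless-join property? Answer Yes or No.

No

Common attributes: {D, E, F}; their closure is {D, E, F}.
The closure covers neither S1 nor S2 entirely; the join is not lossless.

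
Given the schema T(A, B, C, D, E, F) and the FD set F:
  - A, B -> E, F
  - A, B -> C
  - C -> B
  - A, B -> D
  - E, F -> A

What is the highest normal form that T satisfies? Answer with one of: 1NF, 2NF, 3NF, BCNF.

Candidate keys: {A, B}, {A, C}, {B, E, F}, {C, E, F}. Prime attributes: {A, B, C, E, F}.
C -> B breaks BCNF: {C}⁺ = {B, C}, so {C} is not a superkey.
Since {B} ⊆ prime attributes and every other non-superkey FD also has a prime right side, the schema is in 3NF.

3NF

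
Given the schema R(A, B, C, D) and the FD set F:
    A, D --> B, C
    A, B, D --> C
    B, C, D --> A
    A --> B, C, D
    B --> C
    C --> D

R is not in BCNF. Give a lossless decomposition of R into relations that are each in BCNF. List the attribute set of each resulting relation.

Candidate keys of the original relation: {A}, {B}.
Within {A, B, C, D}: {C}⁺ ∩ {A, B, C, D} = {C, D}, not the whole set, so C --> D violates BCNF; decompose into {C, D} and {A, B, C}.
{C, D}: every determinant is a superkey — BCNF.
{A, B, C}: every determinant is a superkey — BCNF.

{A, B, C}; {C, D}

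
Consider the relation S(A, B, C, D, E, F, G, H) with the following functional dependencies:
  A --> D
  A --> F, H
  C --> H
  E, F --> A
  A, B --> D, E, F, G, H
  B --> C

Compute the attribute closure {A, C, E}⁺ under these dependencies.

Start with {A, C, E}.
A --> D applies; add {D} → now {A, C, D, E}.
A --> F, H applies; add {F, H} → now {A, C, D, E, F, H}.
No further FD applies.

{A, C, D, E, F, H}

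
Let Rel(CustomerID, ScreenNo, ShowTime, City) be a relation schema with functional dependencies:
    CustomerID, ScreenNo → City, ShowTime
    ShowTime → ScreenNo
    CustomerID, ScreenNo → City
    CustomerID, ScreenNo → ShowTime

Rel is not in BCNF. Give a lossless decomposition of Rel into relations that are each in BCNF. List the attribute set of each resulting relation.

{City, CustomerID, ShowTime}; {ScreenNo, ShowTime}

Candidate keys of the original relation: {CustomerID, ScreenNo}, {CustomerID, ShowTime}.
Within {City, CustomerID, ScreenNo, ShowTime}: {ShowTime}⁺ ∩ {City, CustomerID, ScreenNo, ShowTime} = {ScreenNo, ShowTime}, not the whole set, so ShowTime → ScreenNo violates BCNF; decompose into {ScreenNo, ShowTime} and {City, CustomerID, ShowTime}.
{ScreenNo, ShowTime}: every determinant is a superkey — BCNF.
{City, CustomerID, ShowTime}: every determinant is a superkey — BCNF.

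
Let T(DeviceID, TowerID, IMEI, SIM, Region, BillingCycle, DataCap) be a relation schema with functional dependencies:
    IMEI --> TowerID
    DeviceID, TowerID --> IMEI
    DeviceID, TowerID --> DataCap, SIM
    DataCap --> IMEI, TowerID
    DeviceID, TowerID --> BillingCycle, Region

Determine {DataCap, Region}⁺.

Start with {DataCap, Region}.
DataCap --> IMEI, TowerID applies; add {IMEI, TowerID} → now {DataCap, IMEI, Region, TowerID}.
No further FD applies.

{DataCap, IMEI, Region, TowerID}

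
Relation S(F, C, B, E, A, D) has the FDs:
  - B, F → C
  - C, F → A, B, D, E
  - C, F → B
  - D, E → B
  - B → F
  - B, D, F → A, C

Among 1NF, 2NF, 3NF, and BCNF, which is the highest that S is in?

Candidate keys: {B}, {C, F}, {D, E}. Prime attributes: {B, C, D, E, F}.
Each dependency's left side is a superkey — BCNF holds.

BCNF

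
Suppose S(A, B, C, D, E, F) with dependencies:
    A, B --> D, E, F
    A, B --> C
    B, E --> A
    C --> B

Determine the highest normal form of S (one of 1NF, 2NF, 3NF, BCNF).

3NF

Candidate keys: {A, B}, {A, C}, {B, E}, {C, E}. Prime attributes: {A, B, C, E}.
C --> B: {C}⁺ = {B, C}, which is not all of the attributes, so the left side is not a superkey — BCNF is violated.
Its right-hand attributes {B} are all prime, as are those of every other non-superkey FD — the relation is in 3NF.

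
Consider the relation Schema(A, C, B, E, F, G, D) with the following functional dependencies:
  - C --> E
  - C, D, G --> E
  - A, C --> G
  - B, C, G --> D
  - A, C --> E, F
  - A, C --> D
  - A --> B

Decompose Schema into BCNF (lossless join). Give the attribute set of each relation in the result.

{A, B}; {A, C, F, G}; {B, C, D, G}; {C, E}

Candidate key of the original relation: {A, C}.
{A, B, C, D, E, F, G}: {C} determines {C, E} here but is not a superkey — split on C --> E, giving {C, E} and {A, B, C, D, F, G}.
{C, E} has no BCNF violation.
{A, B, C, D, F, G}: {B, C, G} determines {B, C, D, G} here but is not a superkey — split on B, C, G --> D, giving {B, C, D, G} and {A, B, C, F, G}.
{B, C, D, G} has no BCNF violation.
{A, B, C, F, G}: {A} determines {A, B} here but is not a superkey — split on A --> B, giving {A, B} and {A, C, F, G}.
{A, B} has no BCNF violation.
{A, C, F, G} has no BCNF violation.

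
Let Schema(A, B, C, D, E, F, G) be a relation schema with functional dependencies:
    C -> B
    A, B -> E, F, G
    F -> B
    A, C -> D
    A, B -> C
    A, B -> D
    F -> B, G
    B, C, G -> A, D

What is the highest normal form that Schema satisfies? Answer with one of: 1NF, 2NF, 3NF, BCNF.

Candidate keys: {A, B}, {A, C}, {A, F}, {C, F}, {C, G}. Prime attributes: {A, B, C, F, G}.
C -> B: {C}⁺ = {B, C}, which is not all of the attributes, so the left side is not a superkey — BCNF is violated.
Its right-hand attributes {B} are all prime, as are those of every other non-superkey FD — the relation is in 3NF.

3NF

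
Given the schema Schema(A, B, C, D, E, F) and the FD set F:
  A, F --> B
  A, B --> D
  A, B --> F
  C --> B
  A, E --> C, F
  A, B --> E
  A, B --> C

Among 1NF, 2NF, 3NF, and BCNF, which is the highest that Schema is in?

3NF

Candidate keys: {A, B}, {A, C}, {A, E}, {A, F}. Prime attributes: {A, B, C, E, F}.
C --> B: {C}⁺ = {B, C}, which is not all of the attributes, so the left side is not a superkey — BCNF is violated.
Since {B} ⊆ prime attributes and every other non-superkey FD also has a prime right side, the schema is in 3NF.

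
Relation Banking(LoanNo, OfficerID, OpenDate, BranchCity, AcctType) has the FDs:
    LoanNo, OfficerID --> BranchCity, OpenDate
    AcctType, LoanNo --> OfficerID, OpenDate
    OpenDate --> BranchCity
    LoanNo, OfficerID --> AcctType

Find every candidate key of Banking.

{LoanNo} never appears on the right of any FD, so every key must include it.
Closure of {AcctType, LoanNo} is {AcctType, BranchCity, LoanNo, OfficerID, OpenDate}, the whole schema; {AcctType, LoanNo} is a candidate key.
Closure of {LoanNo, OfficerID} is {AcctType, BranchCity, LoanNo, OfficerID, OpenDate}, the whole schema; {LoanNo, OfficerID} is a candidate key.
No proper subset of any of these is a key, and no other minimal superkey exists.

{AcctType, LoanNo}, {LoanNo, OfficerID}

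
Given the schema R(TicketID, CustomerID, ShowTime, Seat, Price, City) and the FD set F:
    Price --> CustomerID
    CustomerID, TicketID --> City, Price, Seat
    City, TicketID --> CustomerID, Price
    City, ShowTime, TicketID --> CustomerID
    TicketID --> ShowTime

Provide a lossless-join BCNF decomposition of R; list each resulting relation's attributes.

{City, Price, Seat, TicketID}; {CustomerID, Price}; {ShowTime, TicketID}

Candidate keys of the original relation: {City, TicketID}, {CustomerID, TicketID}, {Price, TicketID}.
{City, CustomerID, Price, Seat, ShowTime, TicketID}: {Price} determines {CustomerID, Price} here but is not a superkey — split on Price --> CustomerID, giving {CustomerID, Price} and {City, Price, Seat, ShowTime, TicketID}.
{CustomerID, Price}: every determinant is a superkey — BCNF.
{City, Price, Seat, ShowTime, TicketID}: {TicketID} determines {ShowTime, TicketID} here but is not a superkey — split on TicketID --> ShowTime, giving {ShowTime, TicketID} and {City, Price, Seat, TicketID}.
{ShowTime, TicketID}: every determinant is a superkey — BCNF.
{City, Price, Seat, TicketID}: every determinant is a superkey — BCNF.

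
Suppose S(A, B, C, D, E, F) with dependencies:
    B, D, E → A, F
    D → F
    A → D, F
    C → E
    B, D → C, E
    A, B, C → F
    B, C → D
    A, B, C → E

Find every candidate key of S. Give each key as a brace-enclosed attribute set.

No FD produces {B}, so it must be in every candidate key.
{A, B}⁺ = {A, B, C, D, E, F} — all of the relation — so {A, B} is a candidate key.
{B, C}⁺ = {A, B, C, D, E, F} — all of the relation — so {B, C} is a candidate key.
{B, D}⁺ = {A, B, C, D, E, F} — all of the relation — so {B, D} is a candidate key.
These are minimal and exhaustive — every other superkey contains one of them.

{A, B}, {B, C}, {B, D}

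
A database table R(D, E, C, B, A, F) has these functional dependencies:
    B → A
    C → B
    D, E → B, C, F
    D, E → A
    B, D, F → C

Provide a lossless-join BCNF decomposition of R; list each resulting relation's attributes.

Candidate key of the original relation: {D, E}.
In {A, B, C, D, E, F}, {B} is not a superkey ({B}⁺ restricted to this set is {A, B}), so split on B → A into {A, B} and {B, C, D, E, F}.
{A, B} has no BCNF violation.
In {B, C, D, E, F}, {C} is not a superkey ({C}⁺ restricted to this set is {B, C}), so split on C → B into {B, C} and {C, D, E, F}.
{B, C} has no BCNF violation.
{C, D, E, F} has no BCNF violation.

{A, B}; {B, C}; {C, D, E, F}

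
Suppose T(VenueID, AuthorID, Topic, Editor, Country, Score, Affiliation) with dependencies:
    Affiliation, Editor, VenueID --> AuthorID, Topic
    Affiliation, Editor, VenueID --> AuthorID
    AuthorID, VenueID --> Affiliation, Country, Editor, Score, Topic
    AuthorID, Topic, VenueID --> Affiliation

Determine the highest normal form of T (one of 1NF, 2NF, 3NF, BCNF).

BCNF

Candidate keys: {Affiliation, Editor, VenueID}, {AuthorID, VenueID}. Prime attributes: {Affiliation, AuthorID, Editor, VenueID}.
The left-hand side of every FD is a superkey, so BCNF is satisfied.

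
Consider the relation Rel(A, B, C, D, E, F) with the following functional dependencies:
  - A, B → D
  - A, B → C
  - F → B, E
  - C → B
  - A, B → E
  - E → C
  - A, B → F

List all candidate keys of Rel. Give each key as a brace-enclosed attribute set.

{A} never appears on the right of any FD, so every key must include it.
{A, B} is a candidate key since {A, B}⁺ = {A, B, C, D, E, F} covers every attribute.
{A, C} is a candidate key since {A, C}⁺ = {A, B, C, D, E, F} covers every attribute.
{A, E} is a candidate key since {A, E}⁺ = {A, B, C, D, E, F} covers every attribute.
{A, F} is a candidate key since {A, F}⁺ = {A, B, C, D, E, F} covers every attribute.
No proper subset of any of these is a key, and no other minimal superkey exists.

{A, B}, {A, C}, {A, E}, {A, F}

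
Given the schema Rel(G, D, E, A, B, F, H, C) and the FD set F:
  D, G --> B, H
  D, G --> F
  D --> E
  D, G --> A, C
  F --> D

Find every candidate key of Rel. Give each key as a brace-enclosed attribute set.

No FD produces {G}, so it must be in every candidate key.
{D, G}⁺ = {A, B, C, D, E, F, G, H}, which is every attribute, so {D, G} is a candidate key.
{F, G}⁺ = {A, B, C, D, E, F, G, H}, which is every attribute, so {F, G} is a candidate key.
Any other superkey properly contains one of these, so there are no further candidate keys.

{D, G}, {F, G}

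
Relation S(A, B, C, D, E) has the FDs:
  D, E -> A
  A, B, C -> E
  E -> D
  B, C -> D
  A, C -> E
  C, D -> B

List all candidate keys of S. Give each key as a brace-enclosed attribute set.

No FD produces {C}, so it must be in every candidate key.
{A, C} is a candidate key since {A, C}⁺ = {A, B, C, D, E} covers every attribute.
{C, E} is a candidate key since {C, E}⁺ = {A, B, C, D, E} covers every attribute.
No proper subset of any of these is a key, and no other minimal superkey exists.

{A, C}, {C, E}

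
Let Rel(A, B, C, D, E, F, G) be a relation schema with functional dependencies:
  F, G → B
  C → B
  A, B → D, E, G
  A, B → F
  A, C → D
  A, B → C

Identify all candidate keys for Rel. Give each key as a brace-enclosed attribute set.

{A, B}, {A, C}, {A, F, G}

No FD produces {A}, so it must be in every candidate key.
{A, B}⁺ = {A, B, C, D, E, F, G} — all of the relation — so {A, B} is a candidate key.
{A, C}⁺ = {A, B, C, D, E, F, G} — all of the relation — so {A, C} is a candidate key.
{A, F, G}⁺ = {A, B, C, D, E, F, G} — all of the relation — so {A, F, G} is a candidate key.
No proper subset of any of these is a key, and no other minimal superkey exists.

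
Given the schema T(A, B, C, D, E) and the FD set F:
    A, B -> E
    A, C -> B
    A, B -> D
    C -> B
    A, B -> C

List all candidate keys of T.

{A, B}, {A, C}

Attributes never on any right-hand side: {A} — every candidate key must contain it.
{A, B} is a candidate key since {A, B}⁺ = {A, B, C, D, E} covers every attribute.
{A, C} is a candidate key since {A, C}⁺ = {A, B, C, D, E} covers every attribute.
These are minimal and exhaustive — every other superkey contains one of them.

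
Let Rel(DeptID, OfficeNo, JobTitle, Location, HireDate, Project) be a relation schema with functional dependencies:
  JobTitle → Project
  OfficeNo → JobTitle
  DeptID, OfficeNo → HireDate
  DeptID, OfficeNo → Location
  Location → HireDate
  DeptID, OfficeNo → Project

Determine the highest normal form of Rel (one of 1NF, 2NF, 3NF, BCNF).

1NF

Candidate key: {DeptID, OfficeNo}. Prime attributes: {DeptID, OfficeNo}.
For JobTitle → Project we have {JobTitle}⁺ = {JobTitle, Project}; {JobTitle} is not a superkey, so BCNF fails.
Because {Project} is non-prime and the left side of JobTitle → Project is not a superkey, the relation is not in 3NF.
{OfficeNo} is a proper subset of the key {DeptID, OfficeNo}, and {OfficeNo}⁺ contains the non-prime attributes {JobTitle, Project} — a partial dependency, so 2NF is violated.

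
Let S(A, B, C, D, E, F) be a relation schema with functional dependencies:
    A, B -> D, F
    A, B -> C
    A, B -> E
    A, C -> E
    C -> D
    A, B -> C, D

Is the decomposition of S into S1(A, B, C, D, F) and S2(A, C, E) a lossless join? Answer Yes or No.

The shared attributes are {A, C} and {A, C}⁺ = {A, C, D, E}.
This includes all of S2, so the common attributes are a superkey of S2 — the join is lossless.

Yes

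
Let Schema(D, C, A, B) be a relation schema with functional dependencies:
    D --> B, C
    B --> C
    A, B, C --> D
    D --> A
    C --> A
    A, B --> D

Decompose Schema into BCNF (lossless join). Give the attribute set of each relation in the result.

Candidate keys of the original relation: {B}, {D}.
In {A, B, C, D}, {C} is not a superkey ({C}⁺ restricted to this set is {A, C}), so split on C --> A into {A, C} and {B, C, D}.
{A, C}: every determinant is a superkey — BCNF.
{B, C, D}: every determinant is a superkey — BCNF.

{A, C}; {B, C, D}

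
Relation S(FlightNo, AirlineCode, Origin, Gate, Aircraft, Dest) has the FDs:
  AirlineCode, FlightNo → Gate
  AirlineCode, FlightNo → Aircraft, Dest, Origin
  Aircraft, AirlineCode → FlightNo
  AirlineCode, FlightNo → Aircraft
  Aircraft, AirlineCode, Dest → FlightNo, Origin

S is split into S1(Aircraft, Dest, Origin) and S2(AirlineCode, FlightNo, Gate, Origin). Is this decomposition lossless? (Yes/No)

No

Common attributes: {Origin}; their closure is {Origin}.
Neither S1 nor S2 is contained in that closure, so the decomposition is lossy.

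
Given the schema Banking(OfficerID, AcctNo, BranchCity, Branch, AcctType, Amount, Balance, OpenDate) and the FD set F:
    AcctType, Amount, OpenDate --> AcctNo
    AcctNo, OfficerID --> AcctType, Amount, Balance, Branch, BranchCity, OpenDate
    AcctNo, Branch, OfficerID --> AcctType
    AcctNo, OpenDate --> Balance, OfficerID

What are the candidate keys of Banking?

{AcctNo, OfficerID} is a candidate key since {AcctNo, OfficerID}⁺ = {AcctNo, AcctType, Amount, Balance, Branch, BranchCity, OfficerID, OpenDate} covers every attribute.
{AcctNo, OpenDate} is a candidate key since {AcctNo, OpenDate}⁺ = {AcctNo, AcctType, Amount, Balance, Branch, BranchCity, OfficerID, OpenDate} covers every attribute.
{AcctType, Amount, OpenDate} is a candidate key since {AcctType, Amount, OpenDate}⁺ = {AcctNo, AcctType, Amount, Balance, Branch, BranchCity, OfficerID, OpenDate} covers every attribute.
No proper subset of any of these is a key, and no other minimal superkey exists.

{AcctNo, OfficerID}, {AcctNo, OpenDate}, {AcctType, Amount, OpenDate}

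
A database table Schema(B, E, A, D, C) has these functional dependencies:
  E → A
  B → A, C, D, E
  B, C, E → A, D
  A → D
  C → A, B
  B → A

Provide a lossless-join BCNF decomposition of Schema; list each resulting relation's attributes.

Candidate keys of the original relation: {B}, {C}.
Within {A, B, C, D, E}: {E}⁺ ∩ {A, B, C, D, E} = {A, D, E}, not the whole set, so E → A, D violates BCNF; decompose into {A, D, E} and {B, C, E}.
Within {A, D, E}: {A}⁺ ∩ {A, D, E} = {A, D}, not the whole set, so A → D violates BCNF; decompose into {A, D} and {A, E}.
{A, D}: every determinant is a superkey — BCNF.
{A, E}: every determinant is a superkey — BCNF.
{B, C, E}: every determinant is a superkey — BCNF.

{A, D}; {A, E}; {B, C, E}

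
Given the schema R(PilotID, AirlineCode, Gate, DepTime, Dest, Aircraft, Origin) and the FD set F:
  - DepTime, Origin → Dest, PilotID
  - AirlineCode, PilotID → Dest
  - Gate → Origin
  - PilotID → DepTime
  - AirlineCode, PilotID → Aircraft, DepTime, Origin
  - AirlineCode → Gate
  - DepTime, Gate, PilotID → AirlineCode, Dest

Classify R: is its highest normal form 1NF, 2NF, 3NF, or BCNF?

Candidate keys: {AirlineCode, DepTime}, {AirlineCode, PilotID}, {DepTime, Gate}, {Gate, PilotID}. Prime attributes: {AirlineCode, DepTime, Gate, PilotID}.
DepTime, Origin → Dest, PilotID: {DepTime, Origin}⁺ = {DepTime, Dest, Origin, PilotID}, which is not all of the attributes, so the left side is not a superkey — BCNF is violated.
DepTime, Origin → Dest, PilotID has non-prime {Dest} on the right and a non-superkey on the left, so 3NF fails.
{AirlineCode} is a proper subset of the key {AirlineCode, DepTime}, and {AirlineCode}⁺ contains the non-prime attribute {Origin} — a partial dependency, so 2NF is violated.

1NF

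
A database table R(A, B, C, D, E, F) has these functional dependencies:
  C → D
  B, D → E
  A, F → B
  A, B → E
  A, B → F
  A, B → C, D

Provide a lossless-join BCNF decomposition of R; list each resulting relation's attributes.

{A, B, C, F}; {B, C, E}; {C, D}

Candidate keys of the original relation: {A, B}, {A, F}.
In {A, B, C, D, E, F}, {C} is not a superkey ({C}⁺ restricted to this set is {C, D}), so split on C → D into {C, D} and {A, B, C, E, F}.
{C, D} is in BCNF.
In {A, B, C, E, F}, {B, C} is not a superkey ({B, C}⁺ restricted to this set is {B, C, E}), so split on B, C → E into {B, C, E} and {A, B, C, F}.
{B, C, E} is in BCNF.
{A, B, C, F} is in BCNF.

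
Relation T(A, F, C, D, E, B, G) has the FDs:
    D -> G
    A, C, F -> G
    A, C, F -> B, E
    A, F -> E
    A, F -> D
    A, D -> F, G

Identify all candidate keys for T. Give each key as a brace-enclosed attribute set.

{A, C} never appear on the right of any FD, so every key must include all of them.
Closure of {A, C, D} is {A, B, C, D, E, F, G}, the whole schema; {A, C, D} is a candidate key.
Closure of {A, C, F} is {A, B, C, D, E, F, G}, the whole schema; {A, C, F} is a candidate key.
These are minimal and exhaustive — every other superkey contains one of them.

{A, C, D}, {A, C, F}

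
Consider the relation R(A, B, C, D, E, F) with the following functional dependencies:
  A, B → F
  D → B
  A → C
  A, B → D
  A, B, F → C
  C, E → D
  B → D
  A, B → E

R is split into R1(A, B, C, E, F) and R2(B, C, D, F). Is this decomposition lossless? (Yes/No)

R1 ∩ R2 = {B, C, F}; its closure under F is {B, C, D, F}.
This includes all of R2, so the common attributes are a superkey of R2 — the join is lossless.

Yes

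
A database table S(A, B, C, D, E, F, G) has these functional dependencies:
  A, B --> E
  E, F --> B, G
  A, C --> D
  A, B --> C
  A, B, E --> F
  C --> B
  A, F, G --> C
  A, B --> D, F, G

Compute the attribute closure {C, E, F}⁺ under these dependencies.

Start with {C, E, F}.
E, F --> B, G applies; add {B, G} → now {B, C, E, F, G}.
No further FD applies.

{B, C, E, F, G}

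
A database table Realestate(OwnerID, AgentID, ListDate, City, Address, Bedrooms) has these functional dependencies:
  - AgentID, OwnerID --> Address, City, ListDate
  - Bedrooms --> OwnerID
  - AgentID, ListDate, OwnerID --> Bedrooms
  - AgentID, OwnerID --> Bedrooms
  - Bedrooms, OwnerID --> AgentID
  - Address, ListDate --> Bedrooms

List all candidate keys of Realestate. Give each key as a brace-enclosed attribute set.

{Bedrooms}⁺ = {Address, AgentID, Bedrooms, City, ListDate, OwnerID} — all of the relation — so {Bedrooms} is a candidate key.
{Address, ListDate}⁺ = {Address, AgentID, Bedrooms, City, ListDate, OwnerID} — all of the relation — so {Address, ListDate} is a candidate key.
{AgentID, OwnerID}⁺ = {Address, AgentID, Bedrooms, City, ListDate, OwnerID} — all of the relation — so {AgentID, OwnerID} is a candidate key.
These are minimal and exhaustive — every other superkey contains one of them.

{Address, ListDate}, {AgentID, OwnerID}, {Bedrooms}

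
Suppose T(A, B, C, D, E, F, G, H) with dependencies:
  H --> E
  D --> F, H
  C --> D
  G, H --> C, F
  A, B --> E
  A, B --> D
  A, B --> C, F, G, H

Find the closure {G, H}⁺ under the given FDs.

{C, D, E, F, G, H}

Start with {G, H}.
H --> E applies; add {E} → now {E, G, H}.
G, H --> C, F applies; add {C, F} → now {C, E, F, G, H}.
C --> D applies; add {D} → now {C, D, E, F, G, H}.
No further FD applies.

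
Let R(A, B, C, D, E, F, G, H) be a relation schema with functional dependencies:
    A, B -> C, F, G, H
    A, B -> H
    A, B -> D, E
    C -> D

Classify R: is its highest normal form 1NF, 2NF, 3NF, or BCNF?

2NF

Candidate key: {A, B}. Prime attributes: {A, B}.
For C -> D we have {C}⁺ = {C, D}; {C} is not a superkey, so BCNF fails.
C -> D has non-prime {D} on the right and a non-superkey on the left, so 3NF fails.
Checking every proper subset of each key, none determines a non-prime attribute — 2NF is satisfied.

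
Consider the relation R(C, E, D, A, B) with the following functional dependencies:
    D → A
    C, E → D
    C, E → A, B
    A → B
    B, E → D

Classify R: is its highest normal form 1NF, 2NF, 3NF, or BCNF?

2NF

Candidate key: {C, E}. Prime attributes: {C, E}.
D → A: {D}⁺ = {A, B, D}, which is not all of the attributes, so the left side is not a superkey — BCNF is violated.
D → A determines the non-prime attribute {A} from a non-superkey — 3NF is violated.
Checking every proper subset of each key, none determines a non-prime attribute — 2NF is satisfied.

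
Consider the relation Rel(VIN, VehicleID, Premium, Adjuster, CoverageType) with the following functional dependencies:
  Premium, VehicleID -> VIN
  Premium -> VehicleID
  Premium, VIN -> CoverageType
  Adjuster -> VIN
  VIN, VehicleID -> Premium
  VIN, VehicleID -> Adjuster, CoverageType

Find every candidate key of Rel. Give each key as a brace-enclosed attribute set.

{Premium} is a candidate key since {Premium}⁺ = {Adjuster, CoverageType, Premium, VIN, VehicleID} covers every attribute.
{Adjuster, VehicleID} is a candidate key since {Adjuster, VehicleID}⁺ = {Adjuster, CoverageType, Premium, VIN, VehicleID} covers every attribute.
{VIN, VehicleID} is a candidate key since {VIN, VehicleID}⁺ = {Adjuster, CoverageType, Premium, VIN, VehicleID} covers every attribute.
No proper subset of any of these is a key, and no other minimal superkey exists.

{Adjuster, VehicleID}, {Premium}, {VIN, VehicleID}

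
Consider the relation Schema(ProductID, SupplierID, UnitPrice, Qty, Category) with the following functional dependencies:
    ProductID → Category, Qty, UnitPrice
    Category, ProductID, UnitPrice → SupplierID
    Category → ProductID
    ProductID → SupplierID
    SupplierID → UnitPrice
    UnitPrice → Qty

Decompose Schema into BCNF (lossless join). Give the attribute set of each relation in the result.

Candidate keys of the original relation: {Category}, {ProductID}.
Within {Category, ProductID, Qty, SupplierID, UnitPrice}: {SupplierID}⁺ ∩ {Category, ProductID, Qty, SupplierID, UnitPrice} = {Qty, SupplierID, UnitPrice}, not the whole set, so SupplierID → Qty, UnitPrice violates BCNF; decompose into {Qty, SupplierID, UnitPrice} and {Category, ProductID, SupplierID}.
Within {Qty, SupplierID, UnitPrice}: {UnitPrice}⁺ ∩ {Qty, SupplierID, UnitPrice} = {Qty, UnitPrice}, not the whole set, so UnitPrice → Qty violates BCNF; decompose into {Qty, UnitPrice} and {SupplierID, UnitPrice}.
{Qty, UnitPrice} is in BCNF.
{SupplierID, UnitPrice} is in BCNF.
{Category, ProductID, SupplierID} is in BCNF.

{Category, ProductID, SupplierID}; {Qty, UnitPrice}; {SupplierID, UnitPrice}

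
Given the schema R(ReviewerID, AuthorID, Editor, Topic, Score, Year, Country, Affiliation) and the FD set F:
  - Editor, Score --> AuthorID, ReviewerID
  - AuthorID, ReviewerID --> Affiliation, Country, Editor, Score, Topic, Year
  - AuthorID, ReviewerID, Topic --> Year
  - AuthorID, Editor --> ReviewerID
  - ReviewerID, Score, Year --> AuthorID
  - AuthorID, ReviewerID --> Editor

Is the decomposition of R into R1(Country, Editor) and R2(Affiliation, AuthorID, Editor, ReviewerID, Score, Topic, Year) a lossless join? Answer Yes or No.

No

Common attributes: {Editor}; their closure is {Editor}.
R1 ⊄ {Editor} and R2 ⊄ {Editor}, so the split is lossy.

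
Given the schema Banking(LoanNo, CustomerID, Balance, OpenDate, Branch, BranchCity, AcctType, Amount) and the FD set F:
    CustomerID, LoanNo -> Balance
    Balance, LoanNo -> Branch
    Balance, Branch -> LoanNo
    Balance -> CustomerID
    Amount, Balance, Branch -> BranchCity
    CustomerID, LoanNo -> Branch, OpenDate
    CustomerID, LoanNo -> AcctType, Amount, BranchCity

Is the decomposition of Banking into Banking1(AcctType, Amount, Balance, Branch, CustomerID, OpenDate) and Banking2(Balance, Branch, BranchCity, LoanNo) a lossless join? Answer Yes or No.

The shared attributes are {Balance, Branch} and {Balance, Branch}⁺ = {AcctType, Amount, Balance, Branch, BranchCity, CustomerID, LoanNo, OpenDate}.
Banking1 is contained in that closure, so Banking1 ∩ Banking2 -> Banking1 holds and the join is lossless.

Yes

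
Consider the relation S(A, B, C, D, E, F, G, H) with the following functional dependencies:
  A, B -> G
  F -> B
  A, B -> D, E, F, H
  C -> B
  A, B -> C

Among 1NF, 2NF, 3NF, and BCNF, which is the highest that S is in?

3NF

Candidate keys: {A, B}, {A, C}, {A, F}. Prime attributes: {A, B, C, F}.
For F -> B we have {F}⁺ = {B, F}; {F} is not a superkey, so BCNF fails.
But every attribute on its right side ({B}) is prime, and the same holds for every other non-superkey FD, so 3NF still holds.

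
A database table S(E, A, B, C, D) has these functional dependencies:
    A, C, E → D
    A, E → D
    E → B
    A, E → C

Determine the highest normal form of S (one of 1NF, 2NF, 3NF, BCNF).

1NF

Candidate key: {A, E}. Prime attributes: {A, E}.
For E → B we have {E}⁺ = {B, E}; {E} is not a superkey, so BCNF fails.
E → B has non-prime {B} on the right and a non-superkey on the left, so 3NF fails.
The proper key subset {E} of {A, E} determines non-prime {B}, so the relation is not even in 2NF.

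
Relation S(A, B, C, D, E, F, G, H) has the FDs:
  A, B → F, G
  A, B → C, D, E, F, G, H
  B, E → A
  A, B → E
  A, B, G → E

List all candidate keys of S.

{A, B}, {B, E}

Attributes never on any right-hand side: {B} — every candidate key must contain it.
{A, B}⁺ = {A, B, C, D, E, F, G, H} — all of the relation — so {A, B} is a candidate key.
{B, E}⁺ = {A, B, C, D, E, F, G, H} — all of the relation — so {B, E} is a candidate key.
No proper subset of any of these is a key, and no other minimal superkey exists.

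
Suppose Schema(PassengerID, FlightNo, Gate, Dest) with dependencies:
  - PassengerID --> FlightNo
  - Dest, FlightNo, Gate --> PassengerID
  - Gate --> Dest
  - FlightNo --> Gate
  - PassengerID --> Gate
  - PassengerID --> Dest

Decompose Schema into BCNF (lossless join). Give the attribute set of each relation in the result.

Candidate keys of the original relation: {FlightNo}, {PassengerID}.
Within {Dest, FlightNo, Gate, PassengerID}: {Gate}⁺ ∩ {Dest, FlightNo, Gate, PassengerID} = {Dest, Gate}, not the whole set, so Gate --> Dest violates BCNF; decompose into {Dest, Gate} and {FlightNo, Gate, PassengerID}.
{Dest, Gate} is in BCNF.
{FlightNo, Gate, PassengerID} is in BCNF.

{Dest, Gate}; {FlightNo, Gate, PassengerID}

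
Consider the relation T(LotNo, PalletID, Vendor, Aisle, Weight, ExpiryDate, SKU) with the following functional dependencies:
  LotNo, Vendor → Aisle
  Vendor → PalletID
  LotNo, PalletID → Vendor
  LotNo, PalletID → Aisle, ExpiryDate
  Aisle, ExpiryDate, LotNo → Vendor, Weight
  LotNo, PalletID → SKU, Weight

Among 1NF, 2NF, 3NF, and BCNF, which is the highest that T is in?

3NF

Candidate keys: {Aisle, ExpiryDate, LotNo}, {LotNo, PalletID}, {LotNo, Vendor}. Prime attributes: {Aisle, ExpiryDate, LotNo, PalletID, Vendor}.
For Vendor → PalletID we have {Vendor}⁺ = {PalletID, Vendor}; {Vendor} is not a superkey, so BCNF fails.
Since {PalletID} ⊆ prime attributes and every other non-superkey FD also has a prime right side, the schema is in 3NF.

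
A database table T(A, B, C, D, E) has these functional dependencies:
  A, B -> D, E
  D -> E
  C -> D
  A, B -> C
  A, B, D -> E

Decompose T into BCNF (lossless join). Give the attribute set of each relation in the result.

Candidate key of the original relation: {A, B}.
Within {A, B, C, D, E}: {D}⁺ ∩ {A, B, C, D, E} = {D, E}, not the whole set, so D -> E violates BCNF; decompose into {D, E} and {A, B, C, D}.
{D, E}: every determinant is a superkey — BCNF.
Within {A, B, C, D}: {C}⁺ ∩ {A, B, C, D} = {C, D}, not the whole set, so C -> D violates BCNF; decompose into {C, D} and {A, B, C}.
{C, D}: every determinant is a superkey — BCNF.
{A, B, C}: every determinant is a superkey — BCNF.

{A, B, C}; {C, D}; {D, E}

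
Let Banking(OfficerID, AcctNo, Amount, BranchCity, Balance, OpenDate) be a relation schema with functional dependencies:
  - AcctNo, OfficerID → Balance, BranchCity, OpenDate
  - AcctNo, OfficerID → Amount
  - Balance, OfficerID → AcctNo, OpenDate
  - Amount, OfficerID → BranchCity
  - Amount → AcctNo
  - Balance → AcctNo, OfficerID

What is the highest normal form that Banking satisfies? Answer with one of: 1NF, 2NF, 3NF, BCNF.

Candidate keys: {AcctNo, OfficerID}, {Amount, OfficerID}, {Balance}. Prime attributes: {AcctNo, Amount, Balance, OfficerID}.
Amount → AcctNo: {Amount}⁺ = {AcctNo, Amount}, which is not all of the attributes, so the left side is not a superkey — BCNF is violated.
Since {AcctNo} ⊆ prime attributes and every other non-superkey FD also has a prime right side, the schema is in 3NF.

3NF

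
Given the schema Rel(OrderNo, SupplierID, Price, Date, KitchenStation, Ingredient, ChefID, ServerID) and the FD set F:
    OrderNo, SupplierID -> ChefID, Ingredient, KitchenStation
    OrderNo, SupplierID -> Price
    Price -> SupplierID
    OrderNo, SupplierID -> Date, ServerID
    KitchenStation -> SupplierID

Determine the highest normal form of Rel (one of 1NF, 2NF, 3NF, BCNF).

Candidate keys: {KitchenStation, OrderNo}, {OrderNo, Price}, {OrderNo, SupplierID}. Prime attributes: {KitchenStation, OrderNo, Price, SupplierID}.
For Price -> SupplierID we have {Price}⁺ = {Price, SupplierID}; {Price} is not a superkey, so BCNF fails.
Its right-hand attributes {SupplierID} are all prime, as are those of every other non-superkey FD — the relation is in 3NF.

3NF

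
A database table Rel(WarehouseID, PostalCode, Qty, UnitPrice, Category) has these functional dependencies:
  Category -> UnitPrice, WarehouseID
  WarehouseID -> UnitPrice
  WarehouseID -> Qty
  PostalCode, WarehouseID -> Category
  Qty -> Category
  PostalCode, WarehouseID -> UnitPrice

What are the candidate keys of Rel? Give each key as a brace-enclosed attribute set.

{Category, PostalCode}, {PostalCode, Qty}, {PostalCode, WarehouseID}

{PostalCode} never appears on the right of any FD, so every key must include it.
Closure of {Category, PostalCode} is {Category, PostalCode, Qty, UnitPrice, WarehouseID}, the whole schema; {Category, PostalCode} is a candidate key.
Closure of {PostalCode, Qty} is {Category, PostalCode, Qty, UnitPrice, WarehouseID}, the whole schema; {PostalCode, Qty} is a candidate key.
Closure of {PostalCode, WarehouseID} is {Category, PostalCode, Qty, UnitPrice, WarehouseID}, the whole schema; {PostalCode, WarehouseID} is a candidate key.
Any other superkey properly contains one of these, so there are no further candidate keys.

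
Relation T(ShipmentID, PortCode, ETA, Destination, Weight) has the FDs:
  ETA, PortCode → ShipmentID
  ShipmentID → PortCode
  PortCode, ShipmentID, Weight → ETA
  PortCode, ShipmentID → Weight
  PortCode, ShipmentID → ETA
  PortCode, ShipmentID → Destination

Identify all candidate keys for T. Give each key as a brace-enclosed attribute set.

{ShipmentID}⁺ = {Destination, ETA, PortCode, ShipmentID, Weight}, which is every attribute, so {ShipmentID} is a candidate key.
{ETA, PortCode}⁺ = {Destination, ETA, PortCode, ShipmentID, Weight}, which is every attribute, so {ETA, PortCode} is a candidate key.
Any other superkey properly contains one of these, so there are no further candidate keys.

{ETA, PortCode}, {ShipmentID}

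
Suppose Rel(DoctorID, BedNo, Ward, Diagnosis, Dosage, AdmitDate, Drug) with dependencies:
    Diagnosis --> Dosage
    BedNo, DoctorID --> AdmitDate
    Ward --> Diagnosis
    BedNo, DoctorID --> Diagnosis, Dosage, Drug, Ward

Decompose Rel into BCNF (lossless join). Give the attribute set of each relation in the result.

{AdmitDate, BedNo, DoctorID, Drug, Ward}; {Diagnosis, Dosage}; {Diagnosis, Ward}

Candidate key of the original relation: {BedNo, DoctorID}.
Within {AdmitDate, BedNo, Diagnosis, DoctorID, Dosage, Drug, Ward}: {Diagnosis}⁺ ∩ {AdmitDate, BedNo, Diagnosis, DoctorID, Dosage, Drug, Ward} = {Diagnosis, Dosage}, not the whole set, so Diagnosis --> Dosage violates BCNF; decompose into {Diagnosis, Dosage} and {AdmitDate, BedNo, Diagnosis, DoctorID, Drug, Ward}.
{Diagnosis, Dosage} is in BCNF.
Within {AdmitDate, BedNo, Diagnosis, DoctorID, Drug, Ward}: {Ward}⁺ ∩ {AdmitDate, BedNo, Diagnosis, DoctorID, Drug, Ward} = {Diagnosis, Ward}, not the whole set, so Ward --> Diagnosis violates BCNF; decompose into {Diagnosis, Ward} and {AdmitDate, BedNo, DoctorID, Drug, Ward}.
{Diagnosis, Ward} is in BCNF.
{AdmitDate, BedNo, DoctorID, Drug, Ward} is in BCNF.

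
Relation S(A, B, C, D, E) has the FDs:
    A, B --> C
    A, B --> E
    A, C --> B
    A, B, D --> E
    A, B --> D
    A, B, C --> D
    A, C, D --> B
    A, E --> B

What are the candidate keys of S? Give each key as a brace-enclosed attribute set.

{A, B}, {A, C}, {A, E}

{A} never appears on the right of any FD, so every key must include it.
{A, B} is a candidate key since {A, B}⁺ = {A, B, C, D, E} covers every attribute.
{A, C} is a candidate key since {A, C}⁺ = {A, B, C, D, E} covers every attribute.
{A, E} is a candidate key since {A, E}⁺ = {A, B, C, D, E} covers every attribute.
These are minimal and exhaustive — every other superkey contains one of them.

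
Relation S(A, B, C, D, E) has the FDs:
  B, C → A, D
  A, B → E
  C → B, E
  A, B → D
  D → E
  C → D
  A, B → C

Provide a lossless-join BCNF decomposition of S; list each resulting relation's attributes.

Candidate keys of the original relation: {A, B}, {C}.
Within {A, B, C, D, E}: {D}⁺ ∩ {A, B, C, D, E} = {D, E}, not the whole set, so D → E violates BCNF; decompose into {D, E} and {A, B, C, D}.
{D, E}: every determinant is a superkey — BCNF.
{A, B, C, D}: every determinant is a superkey — BCNF.

{A, B, C, D}; {D, E}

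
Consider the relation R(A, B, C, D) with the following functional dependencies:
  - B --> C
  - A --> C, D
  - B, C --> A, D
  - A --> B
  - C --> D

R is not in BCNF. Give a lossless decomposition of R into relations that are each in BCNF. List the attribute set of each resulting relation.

Candidate keys of the original relation: {A}, {B}.
In {A, B, C, D}, {C} is not a superkey ({C}⁺ restricted to this set is {C, D}), so split on C --> D into {C, D} and {A, B, C}.
{C, D} is in BCNF.
{A, B, C} is in BCNF.

{A, B, C}; {C, D}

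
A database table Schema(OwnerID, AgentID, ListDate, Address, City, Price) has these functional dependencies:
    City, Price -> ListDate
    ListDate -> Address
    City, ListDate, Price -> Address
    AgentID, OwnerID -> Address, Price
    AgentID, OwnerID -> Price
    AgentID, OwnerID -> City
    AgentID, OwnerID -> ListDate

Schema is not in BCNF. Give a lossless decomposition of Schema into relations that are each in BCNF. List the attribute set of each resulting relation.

Candidate key of the original relation: {AgentID, OwnerID}.
{Address, AgentID, City, ListDate, OwnerID, Price}: {City, Price} determines {Address, City, ListDate, Price} here but is not a superkey — split on City, Price -> Address, ListDate, giving {Address, City, ListDate, Price} and {AgentID, City, OwnerID, Price}.
{Address, City, ListDate, Price}: {ListDate} determines {Address, ListDate} here but is not a superkey — split on ListDate -> Address, giving {Address, ListDate} and {City, ListDate, Price}.
{Address, ListDate} has no BCNF violation.
{City, ListDate, Price} has no BCNF violation.
{AgentID, City, OwnerID, Price} has no BCNF violation.

{Address, ListDate}; {AgentID, City, OwnerID, Price}; {City, ListDate, Price}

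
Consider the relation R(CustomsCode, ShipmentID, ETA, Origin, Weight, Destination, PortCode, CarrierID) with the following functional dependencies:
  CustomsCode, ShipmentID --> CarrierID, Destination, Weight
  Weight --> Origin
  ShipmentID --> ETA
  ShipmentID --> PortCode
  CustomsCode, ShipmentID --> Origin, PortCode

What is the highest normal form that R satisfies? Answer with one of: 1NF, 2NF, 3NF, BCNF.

Candidate key: {CustomsCode, ShipmentID}. Prime attributes: {CustomsCode, ShipmentID}.
Weight --> Origin: {Weight}⁺ = {Origin, Weight}, which is not all of the attributes, so the left side is not a superkey — BCNF is violated.
Weight --> Origin has non-prime {Origin} on the right and a non-superkey on the left, so 3NF fails.
The proper key subset {ShipmentID} of {CustomsCode, ShipmentID} determines non-prime {ETA, PortCode}, so the relation is not even in 2NF.

1NF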